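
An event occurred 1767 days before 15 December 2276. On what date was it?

February 13, 2272

−366 (one year; includes Feb 29, 2276) → Dec 15, 2275 (1401 left).
−365 (one year) → Dec 15, 2274 (1036 left).
−365 (one year) → Dec 15, 2273 (671 left).
−365 (one year) → Dec 15, 2272 (306 left).
−15 → Nov 30, 2272 (end of Nov, 30 days; 291 left).
−30 → Oct 31, 2272 (end of Oct, 31 days; 261 left).
−31 → Sep 30, 2272 (end of Sep, 30 days; 230 left).
−30 → Aug 31, 2272 (end of Aug, 31 days; 200 left).
−31 → Jul 31, 2272 (end of Jul, 31 days; 169 left).
−31 → Jun 30, 2272 (end of Jun, 30 days; 138 left).
−30 → May 31, 2272 (end of May, 31 days; 108 left).
−31 → Apr 30, 2272 (end of Apr, 30 days; 77 left).
−30 → Mar 31, 2272 (end of Mar, 31 days; 47 left).
−31 → Feb 29, 2272 (end of Feb, 29 days; 16 left).
−16 → Feb 13, 2272.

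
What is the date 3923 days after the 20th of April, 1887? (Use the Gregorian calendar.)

+366 (one year; includes Feb 29, 1888) → Apr 20, 1888 (3557 left).
+365 (one year) → Apr 20, 1889 (3192 left).
+365 (one year) → Apr 20, 1890 (2827 left).
+365 (one year) → Apr 20, 1891 (2462 left).
+366 (one year; includes Feb 29, 1892) → Apr 20, 1892 (2096 left).
+365 (one year) → Apr 20, 1893 (1731 left).
+365 (one year) → Apr 20, 1894 (1366 left).
+365 (one year) → Apr 20, 1895 (1001 left).
+366 (one year; includes Feb 29, 1896) → Apr 20, 1896 (635 left).
+365 (one year) → Apr 20, 1897 (270 left).
Apr has 30 days: +11 → May 1, 1897 (259 left).
May has 31 days: +31 → Jun 1, 1897 (228 left).
Jun has 30 days: +30 → Jul 1, 1897 (198 left).
Jul has 31 days: +31 → Aug 1, 1897 (167 left).
Aug has 31 days: +31 → Sep 1, 1897 (136 left).
Sep has 30 days: +30 → Oct 1, 1897 (106 left).
Oct has 31 days: +31 → Nov 1, 1897 (75 left).
Nov has 30 days: +30 → Dec 1, 1897 (45 left).
Dec has 31 days: +31 → Jan 1, 1898 (14 left).
+14 → Jan 15, 1898.

January 15, 1898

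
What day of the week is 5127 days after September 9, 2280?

Sep 9, 2280 is a Thursday.
5127 mod 7 = 3, so 5127 days after a Thursday is Thursday + 3 = Sunday.

Sunday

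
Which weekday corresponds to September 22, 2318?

Doomsday rule: the anchor day for the 2300s is Wednesday. For year 18: 18÷12 = 1 r 6, and 6÷4 = 1, so 1+6+1 = 8.
Wednesday + 8 ≡ Thursday — that's 2318's doomsday.
In September the doomsday date is Sep 5.
Sep 22 is 17 days after Sep 5; 17 mod 7 = 3, so Thursday + 3 = Sunday.

Sunday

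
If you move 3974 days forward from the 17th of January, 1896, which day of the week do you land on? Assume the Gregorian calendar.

First find the weekday of Jan 17, 1896. Doomsday rule: the anchor day for the 1800s is Friday. For year 96: 96÷12 = 8 r 0, and 0÷4 = 0, so 8+0+0 = 8.
Friday + 8 ≡ Saturday — that's 1896's doomsday.
In January the doomsday date is Jan 4 (1896 is a leap year (divisible by 4)).
Jan 17 is 13 days after Jan 4; 13 mod 7 = 6, so Saturday + 6 = Friday.
3974 mod 7 = 5, so 3974 days after a Friday is Friday + 5 = Wednesday.

Wednesday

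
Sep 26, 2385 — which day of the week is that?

Thursday

Doomsday rule: the anchor day for the 2300s is Wednesday. For year 85: 85÷12 = 7 r 1, and 1÷4 = 0, so 7+1+0 = 8.
Wednesday + 8 ≡ Thursday — that's 2385's doomsday.
In September the doomsday date is Sep 5.
Sep 26 is 21 days after Sep 5; 21 mod 7 = 0, so Thursday + 0 = Thursday.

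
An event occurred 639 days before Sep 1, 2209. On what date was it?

December 2, 2207

−365 (one year) → Sep 1, 2208 (274 left).
−1 → Aug 31, 2208 (end of Aug, 31 days; 273 left).
−31 → Jul 31, 2208 (end of Jul, 31 days; 242 left).
−31 → Jun 30, 2208 (end of Jun, 30 days; 211 left).
−30 → May 31, 2208 (end of May, 31 days; 181 left).
−31 → Apr 30, 2208 (end of Apr, 30 days; 150 left).
−30 → Mar 31, 2208 (end of Mar, 31 days; 120 left).
−31 → Feb 29, 2208 (end of Feb, 29 days; 89 left).
−29 → Jan 31, 2208 (end of Jan, 31 days; 60 left).
−31 → Dec 31, 2207 (end of Dec, 31 days; 29 left).
−29 → Dec 2, 2207.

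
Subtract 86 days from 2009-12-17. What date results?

September 22, 2009

−17 → Nov 30, 2009 (end of Nov, 30 days; 69 left).
−30 → Oct 31, 2009 (end of Oct, 31 days; 39 left).
−31 → Sep 30, 2009 (end of Sep, 30 days; 8 left).
−8 → Sep 22, 2009.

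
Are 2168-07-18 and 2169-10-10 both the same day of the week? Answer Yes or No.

From Jul 18, 2168 to Oct 10, 2169 is 449 days.
449 mod 7 = 1, so they are different weekdays.
(Jul 18, 2168 is a Monday; Oct 10, 2169 is a Tuesday.)

No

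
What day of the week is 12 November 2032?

Friday

January 1, 2032 is a Thursday.
Jan 1, 2032 → Feb 1, 2032: 31 days (January has 31).
Feb 1, 2032 → Mar 1, 2032: 29 days (February has 29).
Mar 1, 2032 → Apr 1, 2032: 31 days (March has 31).
Apr 1, 2032 → May 1, 2032: 30 days (April has 30).
May 1, 2032 → Jun 1, 2032: 31 days (May has 31).
Jun 1, 2032 → Jul 1, 2032: 30 days (June has 30).
Jul 1, 2032 → Aug 1, 2032: 31 days (July has 31).
Aug 1, 2032 → Sep 1, 2032: 31 days (August has 31).
Sep 1, 2032 → Oct 1, 2032: 30 days (September has 30).
Oct 1, 2032 → Nov 1, 2032: 31 days (October has 31).
Nov 1, 2032 → Nov 12, 2032: 11 days.
Total: 316 days.
316 mod 7 = 1, so Thursday + 1 = Friday.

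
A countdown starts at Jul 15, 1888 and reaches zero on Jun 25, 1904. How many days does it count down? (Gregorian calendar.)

5823

Jul 15, 1888 → Jul 15, 1889: 365 days.
Jul 15, 1889 → Jul 15, 1890: 365 days.
Jul 15, 1890 → Jul 15, 1891: 365 days.
Jul 15, 1891 → Jul 15, 1892: 366 days (Feb 29, 1892 is in that span).
Jul 15, 1892 → Jul 15, 1893: 365 days.
Jul 15, 1893 → Jul 15, 1894: 365 days.
Jul 15, 1894 → Jul 15, 1895: 365 days.
Jul 15, 1895 → Jul 15, 1896: 366 days (Feb 29, 1896 is in that span).
Jul 15, 1896 → Jul 15, 1897: 365 days.
Jul 15, 1897 → Jul 15, 1898: 365 days.
Jul 15, 1898 → Jul 15, 1899: 365 days.
Jul 15, 1899 → Jul 15, 1900: 365 days.
Jul 15, 1900 → Jul 15, 1901: 365 days.
Jul 15, 1901 → Jul 15, 1902: 365 days.
Jul 15, 1902 → Jul 15, 1903: 365 days.
Jul 15, 1903 → Aug 15, 1903: 31 days (July has 31).
Aug 15, 1903 → Sep 15, 1903: 31 days (August has 31).
Sep 15, 1903 → Oct 15, 1903: 30 days (September has 30).
Oct 15, 1903 → Nov 15, 1903: 31 days (October has 31).
Nov 15, 1903 → Dec 15, 1903: 30 days (November has 30).
Dec 15, 1903 → Jan 15, 1904: 31 days (December has 31).
Jan 15, 1904 → Feb 15, 1904: 31 days (January has 31).
Feb 15, 1904 → Mar 15, 1904: 29 days (February has 29).
Mar 15, 1904 → Apr 15, 1904: 31 days (March has 31).
Apr 15, 1904 → May 15, 1904: 30 days (April has 30).
May 15, 1904 → Jun 15, 1904: 31 days (May has 31).
Jun 15, 1904 → Jun 25, 1904: 10 days.
Total: 5823 days.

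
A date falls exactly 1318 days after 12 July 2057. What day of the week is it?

Saturday

First find the weekday of Jul 12, 2057. Doomsday rule: the anchor day for the 2000s is Tuesday. For year 57: 57÷12 = 4 r 9, and 9÷4 = 2, so 4+9+2 = 15.
Tuesday + 15 ≡ Wednesday — that's 2057's doomsday.
In July the doomsday date is Jul 11.
Jul 12 is 1 day after Jul 11; 1 mod 7 = 1, so Wednesday + 1 = Thursday.
1318 mod 7 = 2, so 1318 days after a Thursday is Thursday + 2 = Saturday.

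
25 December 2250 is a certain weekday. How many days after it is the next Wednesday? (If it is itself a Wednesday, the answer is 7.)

Dec 25, 2250 is a Wednesday.
From Wednesday to the next Wednesday is 7 days.

7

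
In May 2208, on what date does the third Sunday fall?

May 15, 2208

May 1, 2208 is a Sunday.
The first Sunday is therefore May 1 (same day).
The third Sunday is 1 + 2×7 = May 15.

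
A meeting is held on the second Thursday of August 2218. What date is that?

August 1, 2218 is a Saturday.
The first Thursday is therefore August 6 (5 days later).
The second Thursday is 6 + 1×7 = August 13.

August 13, 2218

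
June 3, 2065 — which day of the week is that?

Wednesday

Doomsday rule: the anchor day for the 2000s is Tuesday. For year 65: 65÷12 = 5 r 5, and 5÷4 = 1, so 5+5+1 = 11.
Tuesday + 11 ≡ Saturday — that's 2065's doomsday.
In June the doomsday date is Jun 6.
Jun 3 is 3 days before Jun 6; 3 mod 7 = 3, so Saturday − 3 = Wednesday.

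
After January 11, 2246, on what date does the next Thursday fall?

January 15, 2246

Jan 11, 2246 is a Sunday.
From Sunday to the next Thursday is 4 days.
Jan 11, 2246 + 4 = Jan 15, 2246.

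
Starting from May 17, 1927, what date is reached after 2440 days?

+366 (one year; includes Feb 29, 1928) → May 17, 1928 (2074 left).
+365 (one year) → May 17, 1929 (1709 left).
+365 (one year) → May 17, 1930 (1344 left).
+365 (one year) → May 17, 1931 (979 left).
+366 (one year; includes Feb 29, 1932) → May 17, 1932 (613 left).
+365 (one year) → May 17, 1933 (248 left).
May has 31 days: +15 → Jun 1, 1933 (233 left).
Jun has 30 days: +30 → Jul 1, 1933 (203 left).
Jul has 31 days: +31 → Aug 1, 1933 (172 left).
Aug has 31 days: +31 → Sep 1, 1933 (141 left).
Sep has 30 days: +30 → Oct 1, 1933 (111 left).
Oct has 31 days: +31 → Nov 1, 1933 (80 left).
Nov has 30 days: +30 → Dec 1, 1933 (50 left).
Dec has 31 days: +31 → Jan 1, 1934 (19 left).
+19 → Jan 20, 1934.

January 20, 1934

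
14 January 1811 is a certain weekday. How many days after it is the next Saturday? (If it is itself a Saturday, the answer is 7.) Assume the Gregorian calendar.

Jan 14, 1811 is a Monday.
From Monday to the next Saturday is 5 days.

5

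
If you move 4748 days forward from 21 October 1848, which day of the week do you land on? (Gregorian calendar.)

Oct 21, 1848 is a Saturday.
4748 mod 7 = 2, so 4748 days after a Saturday is Saturday + 2 = Monday.

Monday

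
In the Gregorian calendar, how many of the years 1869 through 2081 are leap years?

Multiples of 4 in [1869,2081]: 53.
Of those, multiples of 100: 2 (not leap unless ÷400).
Multiples of 400: 1.
Leap years = 53 − 2 + 1 = 52.

52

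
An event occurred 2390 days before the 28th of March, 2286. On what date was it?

September 11, 2279

−365 (one year) → Mar 28, 2285 (2025 left).
−365 (one year) → Mar 28, 2284 (1660 left).
−366 (one year; includes Feb 29, 2284) → Mar 28, 2283 (1294 left).
−365 (one year) → Mar 28, 2282 (929 left).
−365 (one year) → Mar 28, 2281 (564 left).
−365 (one year) → Mar 28, 2280 (199 left).
−28 → Feb 29, 2280 (end of Feb, 29 days; 171 left).
−29 → Jan 31, 2280 (end of Jan, 31 days; 142 left).
−31 → Dec 31, 2279 (end of Dec, 31 days; 111 left).
−31 → Nov 30, 2279 (end of Nov, 30 days; 80 left).
−30 → Oct 31, 2279 (end of Oct, 31 days; 50 left).
−31 → Sep 30, 2279 (end of Sep, 30 days; 19 left).
−19 → Sep 11, 2279.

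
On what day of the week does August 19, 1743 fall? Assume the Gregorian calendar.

Doomsday rule: the anchor day for the 1700s is Sunday. For year 43: 43÷12 = 3 r 7, and 7÷4 = 1, so 3+7+1 = 11.
Sunday + 11 ≡ Thursday — that's 1743's doomsday.
In August the doomsday date is Aug 8.
Aug 19 is 11 days after Aug 8; 11 mod 7 = 4, so Thursday + 4 = Monday.

Monday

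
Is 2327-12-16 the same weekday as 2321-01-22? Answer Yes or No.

No

From Jan 22, 2321 to Dec 16, 2327 is 2519 days.
2519 mod 7 = 6, so they are different weekdays.
(Jan 22, 2321 is a Saturday; Dec 16, 2327 is a Friday.)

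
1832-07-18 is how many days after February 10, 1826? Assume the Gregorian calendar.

Feb 10, 1826 → Feb 10, 1827: 365 days.
Feb 10, 1827 → Feb 10, 1828: 365 days.
Feb 10, 1828 → Feb 10, 1829: 366 days (Feb 29, 1828 is in that span).
Feb 10, 1829 → Feb 10, 1830: 365 days.
Feb 10, 1830 → Feb 10, 1831: 365 days.
Feb 10, 1831 → Feb 10, 1832: 365 days.
Feb 10, 1832 → Mar 10, 1832: 29 days (February has 29).
Mar 10, 1832 → Apr 10, 1832: 31 days (March has 31).
Apr 10, 1832 → May 10, 1832: 30 days (April has 30).
May 10, 1832 → Jun 10, 1832: 31 days (May has 31).
Jun 10, 1832 → Jul 10, 1832: 30 days (June has 30).
Jul 10, 1832 → Jul 18, 1832: 8 days.
Total: 2350 days.

2350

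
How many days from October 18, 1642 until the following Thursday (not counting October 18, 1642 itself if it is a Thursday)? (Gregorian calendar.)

Oct 18, 1642 is a Saturday.
From Saturday to the next Thursday is 5 days.

5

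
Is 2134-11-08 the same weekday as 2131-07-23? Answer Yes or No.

From Jul 23, 2131 to Nov 8, 2134 is 1204 days.
1204 mod 7 = 0, so they are the same weekday.
(Jul 23, 2131 is a Monday; Nov 8, 2134 is a Monday.)

Yes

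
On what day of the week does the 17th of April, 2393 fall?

Saturday

Doomsday rule: the anchor day for the 2300s is Wednesday. For year 93: 93÷12 = 7 r 9, and 9÷4 = 2, so 7+9+2 = 18.
Wednesday + 18 ≡ Sunday — that's 2393's doomsday.
In April the doomsday date is Apr 4.
Apr 17 is 13 days after Apr 4; 13 mod 7 = 6, so Sunday + 6 = Saturday.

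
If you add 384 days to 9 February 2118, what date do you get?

February 28, 2119

Feb has 28 days: +20 → Mar 1, 2118 (364 left).
Mar has 31 days: +31 → Apr 1, 2118 (333 left).
Apr has 30 days: +30 → May 1, 2118 (303 left).
May has 31 days: +31 → Jun 1, 2118 (272 left).
Jun has 30 days: +30 → Jul 1, 2118 (242 left).
Jul has 31 days: +31 → Aug 1, 2118 (211 left).
Aug has 31 days: +31 → Sep 1, 2118 (180 left).
Sep has 30 days: +30 → Oct 1, 2118 (150 left).
Oct has 31 days: +31 → Nov 1, 2118 (119 left).
Nov has 30 days: +30 → Dec 1, 2118 (89 left).
Dec has 31 days: +31 → Jan 1, 2119 (58 left).
Jan has 31 days: +31 → Feb 1, 2119 (27 left).
+27 → Feb 28, 2119.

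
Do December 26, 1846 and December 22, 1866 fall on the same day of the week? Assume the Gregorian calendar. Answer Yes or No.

Yes

From Dec 26, 1846 to Dec 22, 1866 is 7301 days.
7301 mod 7 = 0, so they are the same weekday.
(Dec 26, 1846 is a Saturday; Dec 22, 1866 is a Saturday.)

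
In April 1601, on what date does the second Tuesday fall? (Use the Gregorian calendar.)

April 1, 1601 is a Sunday.
The first Tuesday is therefore April 3 (2 days later).
The second Tuesday is 3 + 1×7 = April 10.

April 10, 1601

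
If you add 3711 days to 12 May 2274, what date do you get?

July 9, 2284

+365 (one year) → May 12, 2275 (3346 left).
+366 (one year; includes Feb 29, 2276) → May 12, 2276 (2980 left).
+365 (one year) → May 12, 2277 (2615 left).
+365 (one year) → May 12, 2278 (2250 left).
+365 (one year) → May 12, 2279 (1885 left).
+366 (one year; includes Feb 29, 2280) → May 12, 2280 (1519 left).
+365 (one year) → May 12, 2281 (1154 left).
+365 (one year) → May 12, 2282 (789 left).
+365 (one year) → May 12, 2283 (424 left).
+366 (one year; includes Feb 29, 2284) → May 12, 2284 (58 left).
May has 31 days: +20 → Jun 1, 2284 (38 left).
Jun has 30 days: +30 → Jul 1, 2284 (8 left).
+8 → Jul 9, 2284.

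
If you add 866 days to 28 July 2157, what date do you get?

December 11, 2159

+365 (one year) → Jul 28, 2158 (501 left).
+365 (one year) → Jul 28, 2159 (136 left).
Jul has 31 days: +4 → Aug 1, 2159 (132 left).
Aug has 31 days: +31 → Sep 1, 2159 (101 left).
Sep has 30 days: +30 → Oct 1, 2159 (71 left).
Oct has 31 days: +31 → Nov 1, 2159 (40 left).
Nov has 30 days: +30 → Dec 1, 2159 (10 left).
+10 → Dec 11, 2159.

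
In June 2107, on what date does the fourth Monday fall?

June 1, 2107 is a Wednesday.
The first Monday is therefore June 6 (5 days later).
The fourth Monday is 6 + 3×7 = June 27.

June 27, 2107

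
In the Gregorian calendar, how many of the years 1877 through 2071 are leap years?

47

Multiples of 4 in [1877,2071]: 48.
Of those, multiples of 100: 2 (not leap unless ÷400).
Multiples of 400: 1.
Leap years = 48 − 2 + 1 = 47.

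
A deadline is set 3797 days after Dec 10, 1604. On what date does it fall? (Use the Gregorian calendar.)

+365 (one year) → Dec 10, 1605 (3432 left).
+365 (one year) → Dec 10, 1606 (3067 left).
+365 (one year) → Dec 10, 1607 (2702 left).
+366 (one year; includes Feb 29, 1608) → Dec 10, 1608 (2336 left).
+365 (one year) → Dec 10, 1609 (1971 left).
+365 (one year) → Dec 10, 1610 (1606 left).
+365 (one year) → Dec 10, 1611 (1241 left).
+366 (one year; includes Feb 29, 1612) → Dec 10, 1612 (875 left).
+365 (one year) → Dec 10, 1613 (510 left).
+365 (one year) → Dec 10, 1614 (145 left).
Dec has 31 days: +22 → Jan 1, 1615 (123 left).
Jan has 31 days: +31 → Feb 1, 1615 (92 left).
Feb has 28 days: +28 → Mar 1, 1615 (64 left).
Mar has 31 days: +31 → Apr 1, 1615 (33 left).
Apr has 30 days: +30 → May 1, 1615 (3 left).
+3 → May 4, 1615.

May 4, 1615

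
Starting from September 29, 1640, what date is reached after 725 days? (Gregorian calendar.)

September 24, 1642

+365 (one year) → Sep 29, 1641 (360 left).
Sep has 30 days: +2 → Oct 1, 1641 (358 left).
Oct has 31 days: +31 → Nov 1, 1641 (327 left).
Nov has 30 days: +30 → Dec 1, 1641 (297 left).
Dec has 31 days: +31 → Jan 1, 1642 (266 left).
Jan has 31 days: +31 → Feb 1, 1642 (235 left).
Feb has 28 days: +28 → Mar 1, 1642 (207 left).
Mar has 31 days: +31 → Apr 1, 1642 (176 left).
Apr has 30 days: +30 → May 1, 1642 (146 left).
May has 31 days: +31 → Jun 1, 1642 (115 left).
Jun has 30 days: +30 → Jul 1, 1642 (85 left).
Jul has 31 days: +31 → Aug 1, 1642 (54 left).
Aug has 31 days: +31 → Sep 1, 1642 (23 left).
+23 → Sep 24, 1642.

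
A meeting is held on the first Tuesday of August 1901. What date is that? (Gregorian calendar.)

August 6, 1901

August 1, 1901 is a Thursday.
The first Tuesday is therefore August 6 (5 days later).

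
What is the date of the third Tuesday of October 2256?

October 21, 2256

October 1, 2256 is a Wednesday.
The first Tuesday is therefore October 7 (6 days later).
The third Tuesday is 7 + 2×7 = October 21.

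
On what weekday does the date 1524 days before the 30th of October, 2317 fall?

First find the weekday of Oct 30, 2317. Doomsday rule: the anchor day for the 2300s is Wednesday. For year 17: 17÷12 = 1 r 5, and 5÷4 = 1, so 1+5+1 = 7.
Wednesday + 7 ≡ Wednesday — that's 2317's doomsday.
In October the doomsday date is Oct 10.
Oct 30 is 20 days after Oct 10; 20 mod 7 = 6, so Wednesday + 6 = Tuesday.
1524 mod 7 = 5, so 1524 days before a Tuesday is Tuesday − 5 = Thursday.

Thursday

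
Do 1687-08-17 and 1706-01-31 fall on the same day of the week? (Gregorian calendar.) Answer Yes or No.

Yes

From Aug 17, 1687 to Jan 31, 1706 is 6741 days.
6741 mod 7 = 0, so they are the same weekday.
(Aug 17, 1687 is a Sunday; Jan 31, 1706 is a Sunday.)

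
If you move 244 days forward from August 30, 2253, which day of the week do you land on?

Monday

First find the weekday of Aug 30, 2253. Doomsday rule: the anchor day for the 2200s is Friday. For year 53: 53÷12 = 4 r 5, and 5÷4 = 1, so 4+5+1 = 10.
Friday + 10 ≡ Monday — that's 2253's doomsday.
In August the doomsday date is Aug 8.
Aug 30 is 22 days after Aug 8; 22 mod 7 = 1, so Monday + 1 = Tuesday.
244 mod 7 = 6, so 244 days after a Tuesday is Tuesday + 6 = Monday.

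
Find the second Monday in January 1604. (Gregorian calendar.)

January 12, 1604

January 1, 1604 is a Thursday.
The first Monday is therefore January 5 (4 days later).
The second Monday is 5 + 1×7 = January 12.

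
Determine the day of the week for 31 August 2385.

Saturday

Doomsday rule: the anchor day for the 2300s is Wednesday. For year 85: 85÷12 = 7 r 1, and 1÷4 = 0, so 7+1+0 = 8.
Wednesday + 8 ≡ Thursday — that's 2385's doomsday.
In August the doomsday date is Aug 8.
Aug 31 is 23 days after Aug 8; 23 mod 7 = 2, so Thursday + 2 = Saturday.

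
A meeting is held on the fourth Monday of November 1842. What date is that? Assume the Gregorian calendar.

November 28, 1842

November 1, 1842 is a Tuesday.
The first Monday is therefore November 7 (6 days later).
The fourth Monday is 7 + 3×7 = November 28.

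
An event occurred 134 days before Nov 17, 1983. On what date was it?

July 6, 1983

−17 → Oct 31, 1983 (end of Oct, 31 days; 117 left).
−31 → Sep 30, 1983 (end of Sep, 30 days; 86 left).
−30 → Aug 31, 1983 (end of Aug, 31 days; 56 left).
−31 → Jul 31, 1983 (end of Jul, 31 days; 25 left).
−25 → Jul 6, 1983.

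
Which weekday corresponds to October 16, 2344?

Doomsday rule: the anchor day for the 2300s is Wednesday. For year 44: 44÷12 = 3 r 8, and 8÷4 = 2, so 3+8+2 = 13.
Wednesday + 13 ≡ Tuesday — that's 2344's doomsday.
In October the doomsday date is Oct 10.
Oct 16 is 6 days after Oct 10; 6 mod 7 = 6, so Tuesday + 6 = Monday.

Monday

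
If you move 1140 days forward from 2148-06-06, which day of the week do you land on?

First find the weekday of Jun 6, 2148. Doomsday rule: the anchor day for the 2100s is Sunday. For year 48: 48÷12 = 4 r 0, and 0÷4 = 0, so 4+0+0 = 4.
Sunday + 4 ≡ Thursday — that's 2148's doomsday.
In June the doomsday date is Jun 6.
Jun 6 is the doomsday itself: Thursday.
1140 mod 7 = 6, so 1140 days after a Thursday is Thursday + 6 = Wednesday.

Wednesday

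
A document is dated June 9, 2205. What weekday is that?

Doomsday rule: the anchor day for the 2200s is Friday. For year 05: 5÷12 = 0 r 5, and 5÷4 = 1, so 0+5+1 = 6.
Friday + 6 ≡ Thursday — that's 2205's doomsday.
In June the doomsday date is Jun 6.
Jun 9 is 3 days after Jun 6; 3 mod 7 = 3, so Thursday + 3 = Sunday.

Sunday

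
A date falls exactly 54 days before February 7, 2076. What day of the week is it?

Feb 7, 2076 is a Friday.
54 mod 7 = 5, so 54 days before a Friday is Friday − 5 = Sunday.

Sunday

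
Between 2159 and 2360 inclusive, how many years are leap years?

49

Multiples of 4 in [2159,2360]: 51.
Of those, multiples of 100: 2 (not leap unless ÷400).
Multiples of 400: 0.
Leap years = 51 − 2 + 0 = 49.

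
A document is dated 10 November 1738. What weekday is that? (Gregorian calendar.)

Doomsday rule: the anchor day for the 1700s is Sunday. For year 38: 38÷12 = 3 r 2, and 2÷4 = 0, so 3+2+0 = 5.
Sunday + 5 ≡ Friday — that's 1738's doomsday.
In November the doomsday date is Nov 7.
Nov 10 is 3 days after Nov 7; 3 mod 7 = 3, so Friday + 3 = Monday.

Monday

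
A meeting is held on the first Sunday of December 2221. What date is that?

December 1, 2221 is a Saturday.
The first Sunday is therefore December 2 (1 days later).

December 2, 2221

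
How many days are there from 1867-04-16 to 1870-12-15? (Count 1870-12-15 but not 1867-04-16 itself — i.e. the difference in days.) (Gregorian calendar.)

Apr 16, 1867 → Apr 16, 1868: 366 days (Feb 29, 1868 is in that span).
Apr 16, 1868 → Apr 16, 1869: 365 days.
Apr 16, 1869 → Apr 16, 1870: 365 days.
Apr 16, 1870 → May 16, 1870: 30 days (April has 30).
May 16, 1870 → Jun 16, 1870: 31 days (May has 31).
Jun 16, 1870 → Jul 16, 1870: 30 days (June has 30).
Jul 16, 1870 → Aug 16, 1870: 31 days (July has 31).
Aug 16, 1870 → Sep 16, 1870: 31 days (August has 31).
Sep 16, 1870 → Oct 16, 1870: 30 days (September has 30).
Oct 16, 1870 → Nov 16, 1870: 31 days (October has 31).
Nov 16, 1870 → Dec 15, 1870: 29 days.
Total: 1339 days.

1339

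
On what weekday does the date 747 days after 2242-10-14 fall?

First find the weekday of Oct 14, 2242. Doomsday rule: the anchor day for the 2200s is Friday. For year 42: 42÷12 = 3 r 6, and 6÷4 = 1, so 3+6+1 = 10.
Friday + 10 ≡ Monday — that's 2242's doomsday.
In October the doomsday date is Oct 10.
Oct 14 is 4 days after Oct 10; 4 mod 7 = 4, so Monday + 4 = Friday.
747 mod 7 = 5, so 747 days after a Friday is Friday + 5 = Wednesday.

Wednesday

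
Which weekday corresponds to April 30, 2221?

Monday

Doomsday rule: the anchor day for the 2200s is Friday. For year 21: 21÷12 = 1 r 9, and 9÷4 = 2, so 1+9+2 = 12.
Friday + 12 ≡ Wednesday — that's 2221's doomsday.
In April the doomsday date is Apr 4.
Apr 30 is 26 days after Apr 4; 26 mod 7 = 5, so Wednesday + 5 = Monday.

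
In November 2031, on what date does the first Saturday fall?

November 1, 2031 is a Saturday.
The first Saturday is therefore November 1 (same day).

November 1, 2031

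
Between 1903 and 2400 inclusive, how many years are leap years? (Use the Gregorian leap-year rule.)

Multiples of 4 in [1903,2400]: 125.
Of those, multiples of 100: 5 (not leap unless ÷400).
Multiples of 400: 2.
Leap years = 125 − 5 + 2 = 122.

122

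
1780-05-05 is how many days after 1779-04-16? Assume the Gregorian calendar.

Apr 16, 1779 → May 16, 1779: 30 days (April has 30).
May 16, 1779 → Jun 16, 1779: 31 days (May has 31).
Jun 16, 1779 → Jul 16, 1779: 30 days (June has 30).
Jul 16, 1779 → Aug 16, 1779: 31 days (July has 31).
Aug 16, 1779 → Sep 16, 1779: 31 days (August has 31).
Sep 16, 1779 → Oct 16, 1779: 30 days (September has 30).
Oct 16, 1779 → Nov 16, 1779: 31 days (October has 31).
Nov 16, 1779 → Dec 16, 1779: 30 days (November has 30).
Dec 16, 1779 → Jan 16, 1780: 31 days (December has 31).
Jan 16, 1780 → Feb 16, 1780: 31 days (January has 31).
Feb 16, 1780 → Mar 16, 1780: 29 days (February has 29).
Mar 16, 1780 → Apr 16, 1780: 31 days (March has 31).
Apr 16, 1780 → May 5, 1780: 19 days.
Total: 385 days.

385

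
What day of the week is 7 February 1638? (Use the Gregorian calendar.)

Sunday

Doomsday rule: the anchor day for the 1600s is Tuesday. For year 38: 38÷12 = 3 r 2, and 2÷4 = 0, so 3+2+0 = 5.
Tuesday + 5 ≡ Sunday — that's 1638's doomsday.
In February the doomsday date is Feb 28 (1638 is not a leap year).
Feb 7 is 21 days before Feb 28; 21 mod 7 = 0, so Sunday − 0 = Sunday.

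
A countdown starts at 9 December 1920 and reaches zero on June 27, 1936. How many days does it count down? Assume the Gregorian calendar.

5679

Dec 9, 1920 → Dec 9, 1921: 365 days.
Dec 9, 1921 → Dec 9, 1922: 365 days.
Dec 9, 1922 → Dec 9, 1923: 365 days.
Dec 9, 1923 → Dec 9, 1924: 366 days (Feb 29, 1924 is in that span).
Dec 9, 1924 → Dec 9, 1925: 365 days.
Dec 9, 1925 → Dec 9, 1926: 365 days.
Dec 9, 1926 → Dec 9, 1927: 365 days.
Dec 9, 1927 → Dec 9, 1928: 366 days (Feb 29, 1928 is in that span).
Dec 9, 1928 → Dec 9, 1929: 365 days.
Dec 9, 1929 → Dec 9, 1930: 365 days.
Dec 9, 1930 → Dec 9, 1931: 365 days.
Dec 9, 1931 → Dec 9, 1932: 366 days (Feb 29, 1932 is in that span).
Dec 9, 1932 → Dec 9, 1933: 365 days.
Dec 9, 1933 → Dec 9, 1934: 365 days.
Dec 9, 1934 → Dec 9, 1935: 365 days.
Dec 9, 1935 → Jan 9, 1936: 31 days (December has 31).
Jan 9, 1936 → Feb 9, 1936: 31 days (January has 31).
Feb 9, 1936 → Mar 9, 1936: 29 days (February has 29).
Mar 9, 1936 → Apr 9, 1936: 31 days (March has 31).
Apr 9, 1936 → May 9, 1936: 30 days (April has 30).
May 9, 1936 → Jun 9, 1936: 31 days (May has 31).
Jun 9, 1936 → Jun 27, 1936: 18 days.
Total: 5679 days.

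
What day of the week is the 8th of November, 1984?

Thursday

January 1, 1984 is a Sunday.
Jan 1, 1984 → Feb 1, 1984: 31 days (January has 31).
Feb 1, 1984 → Mar 1, 1984: 29 days (February has 29).
Mar 1, 1984 → Apr 1, 1984: 31 days (March has 31).
Apr 1, 1984 → May 1, 1984: 30 days (April has 30).
May 1, 1984 → Jun 1, 1984: 31 days (May has 31).
Jun 1, 1984 → Jul 1, 1984: 30 days (June has 30).
Jul 1, 1984 → Aug 1, 1984: 31 days (July has 31).
Aug 1, 1984 → Sep 1, 1984: 31 days (August has 31).
Sep 1, 1984 → Oct 1, 1984: 30 days (September has 30).
Oct 1, 1984 → Nov 1, 1984: 31 days (October has 31).
Nov 1, 1984 → Nov 8, 1984: 7 days.
Total: 312 days.
312 mod 7 = 4, so Sunday + 4 = Thursday.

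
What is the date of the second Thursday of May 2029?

May 1, 2029 is a Tuesday.
The first Thursday is therefore May 3 (2 days later).
The second Thursday is 3 + 1×7 = May 10.

May 10, 2029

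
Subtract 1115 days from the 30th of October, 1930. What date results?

−365 (one year) → Oct 30, 1929 (750 left).
−365 (one year) → Oct 30, 1928 (385 left).
−30 → Sep 30, 1928 (end of Sep, 30 days; 355 left).
−30 → Aug 31, 1928 (end of Aug, 31 days; 325 left).
−31 → Jul 31, 1928 (end of Jul, 31 days; 294 left).
−31 → Jun 30, 1928 (end of Jun, 30 days; 263 left).
−30 → May 31, 1928 (end of May, 31 days; 233 left).
−31 → Apr 30, 1928 (end of Apr, 30 days; 202 left).
−30 → Mar 31, 1928 (end of Mar, 31 days; 172 left).
−31 → Feb 29, 1928 (end of Feb, 29 days; 141 left).
−29 → Jan 31, 1928 (end of Jan, 31 days; 112 left).
−31 → Dec 31, 1927 (end of Dec, 31 days; 81 left).
−31 → Nov 30, 1927 (end of Nov, 30 days; 50 left).
−30 → Oct 31, 1927 (end of Oct, 31 days; 20 left).
−20 → Oct 11, 1927.

October 11, 1927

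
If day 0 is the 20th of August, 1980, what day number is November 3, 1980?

75

Aug 20, 1980 → Sep 20, 1980: 31 days (August has 31).
Sep 20, 1980 → Oct 20, 1980: 30 days (September has 30).
Oct 20, 1980 → Nov 3, 1980: 14 days.
Total: 75 days.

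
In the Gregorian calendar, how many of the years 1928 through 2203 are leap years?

67

Multiples of 4 in [1928,2203]: 69.
Of those, multiples of 100: 3 (not leap unless ÷400).
Multiples of 400: 1.
Leap years = 69 − 3 + 1 = 67.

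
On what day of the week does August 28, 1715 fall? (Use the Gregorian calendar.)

Doomsday rule: the anchor day for the 1700s is Sunday. For year 15: 15÷12 = 1 r 3, and 3÷4 = 0, so 1+3+0 = 4.
Sunday + 4 ≡ Thursday — that's 1715's doomsday.
In August the doomsday date is Aug 8.
Aug 28 is 20 days after Aug 8; 20 mod 7 = 6, so Thursday + 6 = Wednesday.

Wednesday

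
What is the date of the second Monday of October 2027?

October 1, 2027 is a Friday.
The first Monday is therefore October 4 (3 days later).
The second Monday is 4 + 1×7 = October 11.

October 11, 2027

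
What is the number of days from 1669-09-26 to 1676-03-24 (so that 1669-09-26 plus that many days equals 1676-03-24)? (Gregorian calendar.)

Sep 26, 1669 → Sep 26, 1670: 365 days.
Sep 26, 1670 → Sep 26, 1671: 365 days.
Sep 26, 1671 → Sep 26, 1672: 366 days (Feb 29, 1672 is in that span).
Sep 26, 1672 → Sep 26, 1673: 365 days.
Sep 26, 1673 → Sep 26, 1674: 365 days.
Sep 26, 1674 → Sep 26, 1675: 365 days.
Sep 26, 1675 → Oct 26, 1675: 30 days (September has 30).
Oct 26, 1675 → Nov 26, 1675: 31 days (October has 31).
Nov 26, 1675 → Dec 26, 1675: 30 days (November has 30).
Dec 26, 1675 → Jan 26, 1676: 31 days (December has 31).
Jan 26, 1676 → Feb 26, 1676: 31 days (January has 31).
Feb 26, 1676 → Mar 24, 1676: 27 days.
Total: 2371 days.

2371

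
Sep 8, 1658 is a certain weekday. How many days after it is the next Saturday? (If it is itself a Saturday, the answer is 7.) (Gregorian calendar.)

Sep 8, 1658 is a Sunday.
From Sunday to the next Saturday is 6 days.

6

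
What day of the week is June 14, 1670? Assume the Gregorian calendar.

Saturday

Doomsday rule: the anchor day for the 1600s is Tuesday. For year 70: 70÷12 = 5 r 10, and 10÷4 = 2, so 5+10+2 = 17.
Tuesday + 17 ≡ Friday — that's 1670's doomsday.
In June the doomsday date is Jun 6.
Jun 14 is 8 days after Jun 6; 8 mod 7 = 1, so Friday + 1 = Saturday.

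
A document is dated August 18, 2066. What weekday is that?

Wednesday

Doomsday rule: the anchor day for the 2000s is Tuesday. For year 66: 66÷12 = 5 r 6, and 6÷4 = 1, so 5+6+1 = 12.
Tuesday + 12 ≡ Sunday — that's 2066's doomsday.
In August the doomsday date is Aug 8.
Aug 18 is 10 days after Aug 8; 10 mod 7 = 3, so Sunday + 3 = Wednesday.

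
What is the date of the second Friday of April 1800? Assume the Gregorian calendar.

April 1, 1800 is a Tuesday.
The first Friday is therefore April 4 (3 days later).
The second Friday is 4 + 1×7 = April 11.

April 11, 1800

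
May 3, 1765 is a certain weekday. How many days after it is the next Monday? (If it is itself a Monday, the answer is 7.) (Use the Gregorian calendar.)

3

May 3, 1765 is a Friday.
From Friday to the next Monday is 3 days.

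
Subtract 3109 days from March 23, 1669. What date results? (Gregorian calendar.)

September 17, 1660

−365 (one year) → Mar 23, 1668 (2744 left).
−366 (one year; includes Feb 29, 1668) → Mar 23, 1667 (2378 left).
−365 (one year) → Mar 23, 1666 (2013 left).
−365 (one year) → Mar 23, 1665 (1648 left).
−365 (one year) → Mar 23, 1664 (1283 left).
−366 (one year; includes Feb 29, 1664) → Mar 23, 1663 (917 left).
−365 (one year) → Mar 23, 1662 (552 left).
−365 (one year) → Mar 23, 1661 (187 left).
−23 → Feb 28, 1661 (end of Feb, 28 days; 164 left).
−28 → Jan 31, 1661 (end of Jan, 31 days; 136 left).
−31 → Dec 31, 1660 (end of Dec, 31 days; 105 left).
−31 → Nov 30, 1660 (end of Nov, 30 days; 74 left).
−30 → Oct 31, 1660 (end of Oct, 31 days; 44 left).
−31 → Sep 30, 1660 (end of Sep, 30 days; 13 left).
−13 → Sep 17, 1660.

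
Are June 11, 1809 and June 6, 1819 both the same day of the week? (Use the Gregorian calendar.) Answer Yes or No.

From Jun 11, 1809 to Jun 6, 1819 is 3647 days.
3647 mod 7 = 0, so they are the same weekday.
(Jun 11, 1809 is a Sunday; Jun 6, 1819 is a Sunday.)

Yes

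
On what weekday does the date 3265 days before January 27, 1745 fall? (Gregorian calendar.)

Sunday

Jan 27, 1745 is a Wednesday.
3265 mod 7 = 3, so 3265 days before a Wednesday is Wednesday − 3 = Sunday.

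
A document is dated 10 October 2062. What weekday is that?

Doomsday rule: the anchor day for the 2000s is Tuesday. For year 62: 62÷12 = 5 r 2, and 2÷4 = 0, so 5+2+0 = 7.
Tuesday + 7 ≡ Tuesday — that's 2062's doomsday.
In October the doomsday date is Oct 10.
Oct 10 is the doomsday itself: Tuesday.

Tuesday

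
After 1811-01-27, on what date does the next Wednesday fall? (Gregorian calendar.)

January 30, 1811

Jan 27, 1811 is a Sunday.
From Sunday to the next Wednesday is 3 days.
Jan 27, 1811 + 3 = Jan 30, 1811.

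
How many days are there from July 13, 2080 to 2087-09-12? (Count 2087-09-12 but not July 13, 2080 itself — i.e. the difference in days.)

2617

Jul 13, 2080 → Jul 13, 2081: 365 days.
Jul 13, 2081 → Jul 13, 2082: 365 days.
Jul 13, 2082 → Jul 13, 2083: 365 days.
Jul 13, 2083 → Jul 13, 2084: 366 days (Feb 29, 2084 is in that span).
Jul 13, 2084 → Jul 13, 2085: 365 days.
Jul 13, 2085 → Jul 13, 2086: 365 days.
Jul 13, 2086 → Jul 13, 2087: 365 days.
Jul 13, 2087 → Aug 13, 2087: 31 days (July has 31).
Aug 13, 2087 → Sep 12, 2087: 30 days.
Total: 2617 days.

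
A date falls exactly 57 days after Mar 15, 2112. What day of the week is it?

Wednesday

Mar 15, 2112 is a Tuesday.
57 mod 7 = 1, so 57 days after a Tuesday is Tuesday + 1 = Wednesday.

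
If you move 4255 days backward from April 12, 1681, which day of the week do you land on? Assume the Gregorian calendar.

Sunday

Apr 12, 1681 is a Saturday.
4255 mod 7 = 6, so 4255 days before a Saturday is Saturday − 6 = Sunday.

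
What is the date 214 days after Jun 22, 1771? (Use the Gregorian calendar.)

January 22, 1772

Jun has 30 days: +9 → Jul 1, 1771 (205 left).
Jul has 31 days: +31 → Aug 1, 1771 (174 left).
Aug has 31 days: +31 → Sep 1, 1771 (143 left).
Sep has 30 days: +30 → Oct 1, 1771 (113 left).
Oct has 31 days: +31 → Nov 1, 1771 (82 left).
Nov has 30 days: +30 → Dec 1, 1771 (52 left).
Dec has 31 days: +31 → Jan 1, 1772 (21 left).
+21 → Jan 22, 1772.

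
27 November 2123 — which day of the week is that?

Doomsday rule: the anchor day for the 2100s is Sunday. For year 23: 23÷12 = 1 r 11, and 11÷4 = 2, so 1+11+2 = 14.
Sunday + 14 ≡ Sunday — that's 2123's doomsday.
In November the doomsday date is Nov 7.
Nov 27 is 20 days after Nov 7; 20 mod 7 = 6, so Sunday + 6 = Saturday.

Saturday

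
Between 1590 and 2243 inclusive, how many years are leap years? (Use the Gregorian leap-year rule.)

158

Multiples of 4 in [1590,2243]: 163.
Of those, multiples of 100: 7 (not leap unless ÷400).
Multiples of 400: 2.
Leap years = 163 − 7 + 2 = 158.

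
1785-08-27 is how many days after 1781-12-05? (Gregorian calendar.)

1361

Dec 5, 1781 → Dec 5, 1782: 365 days.
Dec 5, 1782 → Dec 5, 1783: 365 days.
Dec 5, 1783 → Dec 5, 1784: 366 days (Feb 29, 1784 is in that span).
Dec 5, 1784 → Jan 5, 1785: 31 days (December has 31).
Jan 5, 1785 → Feb 5, 1785: 31 days (January has 31).
Feb 5, 1785 → Mar 5, 1785: 28 days (February has 28).
Mar 5, 1785 → Apr 5, 1785: 31 days (March has 31).
Apr 5, 1785 → May 5, 1785: 30 days (April has 30).
May 5, 1785 → Jun 5, 1785: 31 days (May has 31).
Jun 5, 1785 → Jul 5, 1785: 30 days (June has 30).
Jul 5, 1785 → Aug 5, 1785: 31 days (July has 31).
Aug 5, 1785 → Aug 27, 1785: 22 days.
Total: 1361 days.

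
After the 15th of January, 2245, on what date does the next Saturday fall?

Jan 15, 2245 is a Wednesday.
From Wednesday to the next Saturday is 3 days.
Jan 15, 2245 + 3 = Jan 18, 2245.

January 18, 2245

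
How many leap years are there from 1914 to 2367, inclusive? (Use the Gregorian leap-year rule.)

Multiples of 4 in [1914,2367]: 113.
Of those, multiples of 100: 4 (not leap unless ÷400).
Multiples of 400: 1.
Leap years = 113 − 4 + 1 = 110.

110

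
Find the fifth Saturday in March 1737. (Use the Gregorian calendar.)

March 1, 1737 is a Friday.
The first Saturday is therefore March 2 (1 days later).
The fifth Saturday is 2 + 4×7 = March 30.

March 30, 1737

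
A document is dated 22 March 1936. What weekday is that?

January 1, 1936 is a Wednesday.
Jan 1, 1936 → Feb 1, 1936: 31 days (January has 31).
Feb 1, 1936 → Mar 1, 1936: 29 days (February has 29).
Mar 1, 1936 → Mar 22, 1936: 21 days.
Total: 81 days.
81 mod 7 = 4, so Wednesday + 4 = Sunday.

Sunday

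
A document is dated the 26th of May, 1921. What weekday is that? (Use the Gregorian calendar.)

Doomsday rule: the anchor day for the 1900s is Wednesday. For year 21: 21÷12 = 1 r 9, and 9÷4 = 2, so 1+9+2 = 12.
Wednesday + 12 ≡ Monday — that's 1921's doomsday.
In May the doomsday date is May 9.
May 26 is 17 days after May 9; 17 mod 7 = 3, so Monday + 3 = Thursday.

Thursday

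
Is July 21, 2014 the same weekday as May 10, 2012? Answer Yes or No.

From May 10, 2012 to Jul 21, 2014 is 802 days.
802 mod 7 = 4, so they are different weekdays.
(May 10, 2012 is a Thursday; Jul 21, 2014 is a Monday.)

No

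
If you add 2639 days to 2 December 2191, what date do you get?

+366 (one year; includes Feb 29, 2192) → Dec 2, 2192 (2273 left).
+365 (one year) → Dec 2, 2193 (1908 left).
+365 (one year) → Dec 2, 2194 (1543 left).
+365 (one year) → Dec 2, 2195 (1178 left).
+366 (one year; includes Feb 29, 2196) → Dec 2, 2196 (812 left).
+365 (one year) → Dec 2, 2197 (447 left).
+365 (one year) → Dec 2, 2198 (82 left).
Dec has 31 days: +30 → Jan 1, 2199 (52 left).
Jan has 31 days: +31 → Feb 1, 2199 (21 left).
+21 → Feb 22, 2199.

February 22, 2199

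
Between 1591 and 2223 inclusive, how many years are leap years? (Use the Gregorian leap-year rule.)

Multiples of 4 in [1591,2223]: 158.
Of those, multiples of 100: 7 (not leap unless ÷400).
Multiples of 400: 2.
Leap years = 158 − 7 + 2 = 153.

153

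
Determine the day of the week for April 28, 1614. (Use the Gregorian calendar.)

Doomsday rule: the anchor day for the 1600s is Tuesday. For year 14: 14÷12 = 1 r 2, and 2÷4 = 0, so 1+2+0 = 3.
Tuesday + 3 ≡ Friday — that's 1614's doomsday.
In April the doomsday date is Apr 4.
Apr 28 is 24 days after Apr 4; 24 mod 7 = 3, so Friday + 3 = Monday.

Monday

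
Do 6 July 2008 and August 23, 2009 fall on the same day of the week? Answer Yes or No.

From Jul 6, 2008 to Aug 23, 2009 is 413 days.
413 mod 7 = 0, so they are the same weekday.
(Jul 6, 2008 is a Sunday; Aug 23, 2009 is a Sunday.)

Yes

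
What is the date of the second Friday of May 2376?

May 1, 2376 is a Saturday.
The first Friday is therefore May 7 (6 days later).
The second Friday is 7 + 1×7 = May 14.

May 14, 2376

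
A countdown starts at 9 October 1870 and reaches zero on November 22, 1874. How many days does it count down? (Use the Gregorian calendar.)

Oct 9, 1870 → Oct 9, 1871: 365 days.
Oct 9, 1871 → Oct 9, 1872: 366 days (Feb 29, 1872 is in that span).
Oct 9, 1872 → Oct 9, 1873: 365 days.
Oct 9, 1873 → Oct 9, 1874: 365 days.
Oct 9, 1874 → Nov 9, 1874: 31 days (October has 31).
Nov 9, 1874 → Nov 22, 1874: 13 days.
Total: 1505 days.

1505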